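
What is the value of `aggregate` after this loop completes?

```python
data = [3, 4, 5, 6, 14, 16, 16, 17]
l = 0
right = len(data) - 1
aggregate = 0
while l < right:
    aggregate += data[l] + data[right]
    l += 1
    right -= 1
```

Sum of pairs from ends
`aggregate` takes the values: 0 → 20 → 40 → 61 → 81

Answer: 81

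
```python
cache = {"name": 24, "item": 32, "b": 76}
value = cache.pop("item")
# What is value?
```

Trace:
`cache = {"name": 24, "item": 32, "b": 76}` → cache = {'name': 24, 'item': 32, 'b': 76}
`value = cache.pop("item")` → cache = {'name': 24, 'b': 76}; value = 32
So value = 32

Answer: 32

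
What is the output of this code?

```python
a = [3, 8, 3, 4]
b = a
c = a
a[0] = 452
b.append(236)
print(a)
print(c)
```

Key concept: multiple aliases.
Step by step:
`a = [3, 8, 3, 4]` → a = [3, 8, 3, 4]
`b = a` → b = [3, 8, 3, 4] (same object as a)
`c = a` → c = [3, 8, 3, 4] (same object as a, b)
`a[0] = 452` → a = [452, 8, 3, 4] (same object as b, c); b = [452, 8, 3, 4] (same object as a, c); c = [452, 8, 3, 4] (same object as a, b)
`b.append(236)` → a = [452, 8, 3, 4, 236] (same object as b, c); b = [452, 8, 3, 4, 236] (same object as a, c); c = [452, 8, 3, 4, 236] (same object as a, b)
`print(a)` → prints [452, 8, 3, 4, 236]
`print(c)` → prints [452, 8, 3, 4, 236]

Answer:
[452, 8, 3, 4, 236]
[452, 8, 3, 4, 236]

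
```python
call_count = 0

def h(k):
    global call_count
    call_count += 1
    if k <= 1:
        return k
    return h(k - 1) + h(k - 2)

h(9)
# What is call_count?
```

Calls(k) = 1 + Calls(k-1) + Calls(k-2); Calls(0)=Calls(1)=1. For k=9 this gives 109.

Answer: 109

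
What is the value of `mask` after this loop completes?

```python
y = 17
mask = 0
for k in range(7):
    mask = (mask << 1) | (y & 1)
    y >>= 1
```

Reverse lowest 7 bits of 17
`mask` takes the values: 0 → 1 → 2 → 4 → 8 → 17 → 34 → 68

Answer: 68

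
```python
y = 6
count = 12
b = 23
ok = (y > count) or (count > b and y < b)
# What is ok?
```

Trace:
`y = 6` → y = 6
`count = 12` → count = 12
`b = 23` → b = 23
`ok = (y > count) or (count > b and y < b)` → ok = False
So ok = False

Answer: False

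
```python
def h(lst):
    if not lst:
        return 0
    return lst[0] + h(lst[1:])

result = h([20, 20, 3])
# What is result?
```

20 + 20 + 3 + 0 = 43

Answer: 43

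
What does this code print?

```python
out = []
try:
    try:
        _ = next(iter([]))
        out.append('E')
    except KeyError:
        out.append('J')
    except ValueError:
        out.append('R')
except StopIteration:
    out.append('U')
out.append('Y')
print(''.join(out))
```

Execution trace: 'U' (outer except StopIteration) → 'Y' (after the try/except). Output: UY

Answer: UY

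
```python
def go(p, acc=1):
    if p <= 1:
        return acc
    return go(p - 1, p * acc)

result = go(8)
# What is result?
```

Accumulator trace (n, acc): (8, 1) -> (7, 8) -> (6, 56) -> (5, 336) -> (4, 1680) -> (3, 6720) -> (2, 20160) -> (1, 40320) -> return 40320

Answer: 40320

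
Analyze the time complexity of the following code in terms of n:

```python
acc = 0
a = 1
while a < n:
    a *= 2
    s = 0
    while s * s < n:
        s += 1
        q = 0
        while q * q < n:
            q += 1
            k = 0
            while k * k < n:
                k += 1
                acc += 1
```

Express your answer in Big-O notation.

Each loop level contributes: log n × √n × √n × √n. Multiplying the contributions gives O(n√n log n).

Answer: O(n√n log n)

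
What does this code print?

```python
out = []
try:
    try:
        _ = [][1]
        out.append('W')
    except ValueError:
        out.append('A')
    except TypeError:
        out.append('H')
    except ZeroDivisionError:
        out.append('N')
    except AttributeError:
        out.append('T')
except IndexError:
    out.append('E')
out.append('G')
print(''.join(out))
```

Execution trace: 'E' (outer except IndexError) → 'G' (after the try/except). Output: EG

Answer: EG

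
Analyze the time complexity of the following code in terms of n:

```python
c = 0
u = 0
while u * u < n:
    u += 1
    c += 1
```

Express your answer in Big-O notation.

Each loop level contributes: √n. Multiplying the contributions gives O(√n).

Answer: O(√n)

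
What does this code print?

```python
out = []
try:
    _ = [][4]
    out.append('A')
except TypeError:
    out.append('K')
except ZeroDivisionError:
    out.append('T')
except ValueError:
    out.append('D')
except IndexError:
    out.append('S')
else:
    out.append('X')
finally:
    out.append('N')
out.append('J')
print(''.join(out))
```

Execution trace: 'S' (except IndexError) → 'N' (finally) → 'J' (after the try/except). Output: SNJ

Answer: SNJ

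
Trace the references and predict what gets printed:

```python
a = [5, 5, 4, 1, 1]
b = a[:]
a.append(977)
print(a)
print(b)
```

Key concept: slice [:] creates copy.
Step by step:
`a = [5, 5, 4, 1, 1]` → a = [5, 5, 4, 1, 1]
`b = a[:]` → b = [5, 5, 4, 1, 1]
`a.append(977)` → a = [5, 5, 4, 1, 1, 977]
`print(a)` → prints [5, 5, 4, 1, 1, 977]
`print(b)` → prints [5, 5, 4, 1, 1]

Answer:
[5, 5, 4, 1, 1, 977]
[5, 5, 4, 1, 1]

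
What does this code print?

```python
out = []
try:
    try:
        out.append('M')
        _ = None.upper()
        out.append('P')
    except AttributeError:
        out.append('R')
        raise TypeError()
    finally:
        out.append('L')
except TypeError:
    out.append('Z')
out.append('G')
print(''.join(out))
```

Execution trace: 'M' (inner try body) → 'R' (inner except AttributeError) → 'L' (inner finally) → 'Z' (outer except TypeError) → 'G' (after the try/except). Output: MRLZG

Answer: MRLZG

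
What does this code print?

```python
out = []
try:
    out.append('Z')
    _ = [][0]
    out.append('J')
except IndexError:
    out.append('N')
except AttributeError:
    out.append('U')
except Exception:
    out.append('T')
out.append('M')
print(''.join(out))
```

Execution trace: 'Z' (try body) → 'N' (except IndexError) → 'M' (after the try/except). Output: ZNM

Answer: ZNM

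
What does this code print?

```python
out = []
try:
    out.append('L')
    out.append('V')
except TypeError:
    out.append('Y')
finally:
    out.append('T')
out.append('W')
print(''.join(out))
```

Execution trace: 'L' (try body) → 'V' (try body, no exception) → 'T' (finally) → 'W' (after the try/except). Output: LVTW

Answer: LVTW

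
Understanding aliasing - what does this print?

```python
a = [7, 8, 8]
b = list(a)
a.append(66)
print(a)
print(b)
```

Key concept: list() constructor creates copy.
Step by step:
`a = [7, 8, 8]` → a = [7, 8, 8]
`b = list(a)` → b = [7, 8, 8]
`a.append(66)` → a = [7, 8, 8, 66]
`print(a)` → prints [7, 8, 8, 66]
`print(b)` → prints [7, 8, 8]

Answer:
[7, 8, 8, 66]
[7, 8, 8]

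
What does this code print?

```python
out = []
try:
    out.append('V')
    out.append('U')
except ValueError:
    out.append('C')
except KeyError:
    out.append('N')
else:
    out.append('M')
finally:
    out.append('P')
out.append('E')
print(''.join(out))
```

Execution trace: 'V' (try body) → 'U' (try body, no exception) → 'M' (else) → 'P' (finally) → 'E' (after the try/except). Output: VUMPE

Answer: VUMPE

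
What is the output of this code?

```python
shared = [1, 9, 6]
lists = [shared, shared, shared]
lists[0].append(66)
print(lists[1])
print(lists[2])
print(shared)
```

Key concept: list of same reference.
Step by step:
`shared = [1, 9, 6]` → shared = [1, 9, 6]
`lists = [shared, shared, shared]` → lists = [[1, 9, 6], [1, 9, 6], [1, 9, 6]]
`lists[0].append(66)` → shared = [1, 9, 6, 66]; lists = [[1, 9, 6, 66], [1, 9, 6, 66], [1, 9, 6, 66]]
`print(lists[1])` → prints [1, 9, 6, 66]
`print(lists[2])` → prints [1, 9, 6, 66]
`print(shared)` → prints [1, 9, 6, 66]

Answer:
[1, 9, 6, 66]
[1, 9, 6, 66]
[1, 9, 6, 66]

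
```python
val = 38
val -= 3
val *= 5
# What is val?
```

Trace:
`val = 38` → val = 38
`val -= 3` → val = 35
`val *= 5` → val = 175
So val = 175

Answer: 175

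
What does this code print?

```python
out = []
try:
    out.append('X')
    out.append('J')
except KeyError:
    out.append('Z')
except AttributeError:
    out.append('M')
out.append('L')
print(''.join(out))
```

Execution trace: 'X' (try body) → 'J' (try body, no exception) → 'L' (after the try/except). Output: XJL

Answer: XJL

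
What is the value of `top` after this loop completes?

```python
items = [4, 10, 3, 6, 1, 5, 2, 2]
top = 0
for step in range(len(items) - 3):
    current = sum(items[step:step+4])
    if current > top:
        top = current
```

Max sum of 4-element window in [4, 10, 3, 6, 1, 5, 2, 2]
`top` takes the values: 0 → 23

Answer: 23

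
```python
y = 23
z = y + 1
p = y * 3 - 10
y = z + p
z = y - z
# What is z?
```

Trace:
`y = 23` → y = 23
`z = y + 1` → z = 24
`p = y * 3 - 10` → p = 59
`y = z + p` → y = 83
`z = y - z` → z = 59
So z = 59

Answer: 59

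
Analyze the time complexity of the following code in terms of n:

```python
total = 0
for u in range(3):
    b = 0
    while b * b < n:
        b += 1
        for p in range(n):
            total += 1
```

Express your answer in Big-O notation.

Each loop level contributes: 1 × √n × n. Multiplying the contributions gives O(n√n).

Answer: O(n√n)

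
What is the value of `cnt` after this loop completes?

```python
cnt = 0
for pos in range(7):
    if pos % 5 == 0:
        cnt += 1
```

Count numbers divisible by 5 in range(7)
`cnt` takes the values: 0 → 1 → 2

Answer: 2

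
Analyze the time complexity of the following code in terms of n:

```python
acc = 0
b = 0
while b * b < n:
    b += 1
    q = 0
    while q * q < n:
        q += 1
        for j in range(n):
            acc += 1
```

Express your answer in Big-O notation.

Each loop level contributes: √n × √n × n. Multiplying the contributions gives O(n^2).

Answer: O(n^2)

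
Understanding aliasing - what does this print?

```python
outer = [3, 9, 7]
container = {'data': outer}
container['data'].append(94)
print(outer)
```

Key concept: dict holds reference to list.
Step by step:
`outer = [3, 9, 7]` → outer = [3, 9, 7]
`container = {'data': outer}` → container = {'data': [3, 9, 7]}
`container['data'].append(94)` → outer = [3, 9, 7, 94]; container = {'data': [3, 9, 7, 94]}
`print(outer)` → prints [3, 9, 7, 94]

Answer: [3, 9, 7, 94]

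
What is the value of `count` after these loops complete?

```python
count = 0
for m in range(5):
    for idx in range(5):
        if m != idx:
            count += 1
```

5² - 5 (exclude diagonal)
`count` takes the values: 0 → 1 → 2 → 3 → 4 → 5 → 6 → 7 → 8 → 9 → 10 → 11 → 12 → 13 → 14 → 15 → 16 → 17 → 18 → 19 → 20

Answer: 20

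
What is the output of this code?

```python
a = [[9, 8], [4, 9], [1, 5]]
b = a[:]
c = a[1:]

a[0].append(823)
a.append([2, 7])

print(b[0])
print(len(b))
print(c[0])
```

Key concept: slice with nested mutation.
Step by step:
`a = [[9, 8], [4, 9], [1, 5]]` → a = [[9, 8], [4, 9], [1, 5]]
`b = a[:]` → b = [[9, 8], [4, 9], [1, 5]]
`c = a[1:]` → c = [[4, 9], [1, 5]]
`a[0].append(823)` → a = [[9, 8, 823], [4, 9], [1, 5]]; b = [[9, 8, 823], [4, 9], [1, 5]]
`a.append([2, 7])` → a = [[9, 8, 823], [4, 9], [1, 5], [2, 7]]
`print(b[0])` → prints [9, 8, 823]
`print(len(b))` → prints 3
`print(c[0])` → prints [4, 9]

Answer:
[9, 8, 823]
3
[4, 9]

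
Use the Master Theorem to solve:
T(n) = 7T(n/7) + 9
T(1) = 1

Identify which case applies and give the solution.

a=7, b=7, f(n)=9. log_7(7) = 1. Since c=0 < 1, Case 1 applies: T(n) = Θ(n^log_b(a)) = O(n).

Answer: O(n) - Case 1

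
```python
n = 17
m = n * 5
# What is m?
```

Trace:
`n = 17` → n = 17
`m = n * 5` → m = 85
So m = 85

Answer: 85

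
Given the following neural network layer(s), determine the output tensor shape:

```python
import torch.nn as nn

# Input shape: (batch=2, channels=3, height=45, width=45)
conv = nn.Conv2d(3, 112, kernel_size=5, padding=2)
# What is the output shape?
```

Input: (2, 3, 45, 45) -> Output: (2, 112, 45, 45)

Answer: (2, 112, 45, 45)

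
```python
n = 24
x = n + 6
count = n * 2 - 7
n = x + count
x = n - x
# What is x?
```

Trace:
`n = 24` → n = 24
`x = n + 6` → x = 30
`count = n * 2 - 7` → count = 41
`n = x + count` → n = 71
`x = n - x` → x = 41
So x = 41

Answer: 41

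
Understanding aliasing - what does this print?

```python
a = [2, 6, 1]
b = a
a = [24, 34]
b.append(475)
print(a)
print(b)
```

Key concept: rebinding vs mutation: a is rebound to a new list, b still points at the original.
Step by step:
`a = [2, 6, 1]` → a = [2, 6, 1]
`b = a` → b = [2, 6, 1] (same object as a)
`a = [24, 34]` → a = [24, 34]
`b.append(475)` → b = [2, 6, 1, 475]
`print(a)` → prints [24, 34]
`print(b)` → prints [2, 6, 1, 475]

Answer:
[24, 34]
[2, 6, 1, 475]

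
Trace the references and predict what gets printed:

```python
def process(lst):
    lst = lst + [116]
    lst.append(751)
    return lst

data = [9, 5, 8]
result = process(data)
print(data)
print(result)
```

Key concept: rebinding parameter vs mutation.
Step by step:
`data = [9, 5, 8]` → data = [9, 5, 8]
`result = process(data)` → result = [9, 5, 8, 116, 751]
`print(data)` → prints [9, 5, 8]
`print(result)` → prints [9, 5, 8, 116, 751]

Answer:
[9, 5, 8]
[9, 5, 8, 116, 751]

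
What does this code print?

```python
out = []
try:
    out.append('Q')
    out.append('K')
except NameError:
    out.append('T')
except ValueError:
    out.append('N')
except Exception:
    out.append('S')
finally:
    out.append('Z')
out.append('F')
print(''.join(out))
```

Execution trace: 'Q' (try body) → 'K' (try body, no exception) → 'Z' (finally) → 'F' (after the try/except). Output: QKZF

Answer: QKZF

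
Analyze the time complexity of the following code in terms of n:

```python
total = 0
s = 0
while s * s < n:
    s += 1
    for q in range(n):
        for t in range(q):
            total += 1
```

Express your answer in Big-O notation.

Each loop level contributes: √n × n × n. Multiplying the contributions gives O(n^2√n).

Answer: O(n^2√n)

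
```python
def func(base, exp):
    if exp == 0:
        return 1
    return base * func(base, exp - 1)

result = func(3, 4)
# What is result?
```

func(3, 4) = 3 * 3 * 3 * 3 = 81

Answer: 81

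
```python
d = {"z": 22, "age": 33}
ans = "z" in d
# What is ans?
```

Trace:
`d = {"z": 22, "age": 33}` → d = {'z': 22, 'age': 33}
`ans = "z" in d` → ans = True
So ans = True

Answer: True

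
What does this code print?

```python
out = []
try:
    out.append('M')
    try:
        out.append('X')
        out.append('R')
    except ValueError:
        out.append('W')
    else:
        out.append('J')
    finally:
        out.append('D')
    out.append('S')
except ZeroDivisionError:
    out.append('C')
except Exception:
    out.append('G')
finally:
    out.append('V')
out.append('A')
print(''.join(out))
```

Execution trace: 'M' (try body) → 'X' (inner try body) → 'R' (inner try body, no exception) → 'J' (inner else) → 'D' (inner finally) → 'S' (try body, no exception) → 'V' (finally) → 'A' (after the try/except). Output: MXRJDSVA

Answer: MXRJDSVA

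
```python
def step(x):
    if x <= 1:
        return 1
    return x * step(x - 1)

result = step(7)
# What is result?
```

step(7) = 7 * 6 * 5 * 4 * 3 * 2 * 1 = 5040

Answer: 5040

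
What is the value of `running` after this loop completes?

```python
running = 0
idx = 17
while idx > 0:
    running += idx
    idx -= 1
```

Sum 17 down to 1
`running` takes the values: 0 → 17 → 33 → 48 → 62 → 75 → 87 → 98 → 108 → 117 → 125 → 132 → 138 → 143 → 147 → 150 → 152 → 153

Answer: 153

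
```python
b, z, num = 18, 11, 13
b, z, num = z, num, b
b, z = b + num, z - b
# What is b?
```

Trace:
`b, z, num = 18, 11, 13` → b = 18; z = 11; num = 13
`b, z, num = z, num, b` → b = 11; z = 13; num = 18
`b, z = b + num, z - b` → b = 29; z = 2
So b = 29

Answer: 29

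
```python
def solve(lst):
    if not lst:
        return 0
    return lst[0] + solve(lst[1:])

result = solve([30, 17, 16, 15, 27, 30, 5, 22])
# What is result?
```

30 + 17 + 16 + 15 + 27 + 30 + 5 + 22 + 0 = 162

Answer: 162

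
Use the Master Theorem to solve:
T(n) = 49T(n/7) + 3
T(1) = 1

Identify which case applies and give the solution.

a=49, b=7, f(n)=3. log_7(49) = 2. Since c=0 < 2, Case 1 applies: T(n) = Θ(n^log_b(a)) = O(n^2).

Answer: O(n^2) - Case 1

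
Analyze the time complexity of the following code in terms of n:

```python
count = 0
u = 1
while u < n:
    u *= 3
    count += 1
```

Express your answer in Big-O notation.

Each loop level contributes: log n. Multiplying the contributions gives O(log n).

Answer: O(log n)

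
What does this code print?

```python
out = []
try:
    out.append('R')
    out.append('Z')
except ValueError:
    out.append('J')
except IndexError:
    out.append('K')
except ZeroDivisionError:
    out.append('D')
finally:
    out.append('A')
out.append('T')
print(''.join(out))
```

Execution trace: 'R' (try body) → 'Z' (try body, no exception) → 'A' (finally) → 'T' (after the try/except). Output: RZAT

Answer: RZAT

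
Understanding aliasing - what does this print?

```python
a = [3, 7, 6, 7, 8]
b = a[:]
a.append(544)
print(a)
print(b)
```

Key concept: slice [:] creates copy.
Step by step:
`a = [3, 7, 6, 7, 8]` → a = [3, 7, 6, 7, 8]
`b = a[:]` → b = [3, 7, 6, 7, 8]
`a.append(544)` → a = [3, 7, 6, 7, 8, 544]
`print(a)` → prints [3, 7, 6, 7, 8, 544]
`print(b)` → prints [3, 7, 6, 7, 8]

Answer:
[3, 7, 6, 7, 8, 544]
[3, 7, 6, 7, 8]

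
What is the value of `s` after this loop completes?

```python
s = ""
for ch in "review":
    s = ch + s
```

Reverse 'review'
`s` takes the values: "" → "r" → "er" → "ver" → "iver" → "eiver" → "weiver"

Answer: "weiver"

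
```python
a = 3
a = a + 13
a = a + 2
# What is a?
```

Trace:
`a = 3` → a = 3
`a = a + 13` → a = 16
`a = a + 2` → a = 18
So a = 18

Answer: 18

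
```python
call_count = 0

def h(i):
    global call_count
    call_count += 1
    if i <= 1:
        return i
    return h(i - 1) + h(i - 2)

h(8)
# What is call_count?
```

Calls(i) = 1 + Calls(i-1) + Calls(i-2); Calls(0)=Calls(1)=1. For i=8 this gives 67.

Answer: 67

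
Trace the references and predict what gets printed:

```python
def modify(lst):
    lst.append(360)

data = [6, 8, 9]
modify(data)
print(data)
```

Key concept: function modifies passed list.
Step by step:
`data = [6, 8, 9]` → data = [6, 8, 9]
`modify(data)` → data = [6, 8, 9, 360]
`print(data)` → prints [6, 8, 9, 360]

Answer: [6, 8, 9, 360]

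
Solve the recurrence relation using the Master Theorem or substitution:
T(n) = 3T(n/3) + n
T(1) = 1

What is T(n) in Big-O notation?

By Master Theorem: a=3, b=3, f(n)=n. Since log_3(3) = 1 and f(n) = Θ(n^1), Case 2 applies. T(n) = O(n log n).

Answer: O(n log n)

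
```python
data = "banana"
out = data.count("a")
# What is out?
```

Trace:
`data = "banana"` → data = 'banana'
`out = data.count("a")` → out = 3
So out = 3

Answer: 3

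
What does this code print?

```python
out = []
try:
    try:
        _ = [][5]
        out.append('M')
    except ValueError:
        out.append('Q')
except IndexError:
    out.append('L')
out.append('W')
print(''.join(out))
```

Execution trace: 'L' (outer except IndexError) → 'W' (after the try/except). Output: LW

Answer: LW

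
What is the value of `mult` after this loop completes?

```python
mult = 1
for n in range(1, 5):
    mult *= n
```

4! = 24
`mult` takes the values: 1 → 2 → 6 → 24

Answer: 24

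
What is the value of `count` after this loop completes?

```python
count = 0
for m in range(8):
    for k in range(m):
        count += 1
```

Triangle number: 0+1+2+...+7
`count` takes the values: 0 → 1 → 2 → 3 → 4 → 5 → 6 → 7 → 8 → 9 → 10 → 11 → 12 → 13 → 14 → 15 → 16 → 17 → 18 → 19 → 20 → 21 → 22 → 23 → 24 → 25 → 26 → 27 → 28

Answer: 28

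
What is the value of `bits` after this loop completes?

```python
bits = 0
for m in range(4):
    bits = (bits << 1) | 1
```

Build 4 consecutive 1-bits: 0b1111
`bits` takes the values: 0 → 1 → 3 → 7 → 15

Answer: 15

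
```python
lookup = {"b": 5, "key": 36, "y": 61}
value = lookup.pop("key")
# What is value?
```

Trace:
`lookup = {"b": 5, "key": 36, "y": 61}` → lookup = {'b': 5, 'key': 36, 'y': 61}
`value = lookup.pop("key")` → lookup = {'b': 5, 'y': 61}; value = 36
So value = 36

Answer: 36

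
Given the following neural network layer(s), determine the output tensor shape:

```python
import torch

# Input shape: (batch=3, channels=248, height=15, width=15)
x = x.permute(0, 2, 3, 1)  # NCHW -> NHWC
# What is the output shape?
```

Input: (3, 248, 15, 15) -> Output: (3, 15, 15, 248)

Answer: (3, 15, 15, 248)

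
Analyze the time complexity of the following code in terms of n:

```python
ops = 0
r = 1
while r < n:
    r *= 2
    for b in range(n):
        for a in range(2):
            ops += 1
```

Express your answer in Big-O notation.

Each loop level contributes: log n × n × 1. Multiplying the contributions gives O(n log n).

Answer: O(n log n)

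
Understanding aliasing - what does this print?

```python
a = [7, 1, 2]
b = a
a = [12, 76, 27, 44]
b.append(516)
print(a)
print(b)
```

Key concept: rebinding vs mutation: a is rebound to a new list, b still points at the original.
Step by step:
`a = [7, 1, 2]` → a = [7, 1, 2]
`b = a` → b = [7, 1, 2] (same object as a)
`a = [12, 76, 27, 44]` → a = [12, 76, 27, 44]
`b.append(516)` → b = [7, 1, 2, 516]
`print(a)` → prints [12, 76, 27, 44]
`print(b)` → prints [7, 1, 2, 516]

Answer:
[12, 76, 27, 44]
[7, 1, 2, 516]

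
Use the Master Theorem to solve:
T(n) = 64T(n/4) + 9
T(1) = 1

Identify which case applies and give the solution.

a=64, b=4, f(n)=9. log_4(64) = 3. Since c=0 < 3, Case 1 applies: T(n) = Θ(n^log_b(a)) = O(n^3).

Answer: O(n^3) - Case 1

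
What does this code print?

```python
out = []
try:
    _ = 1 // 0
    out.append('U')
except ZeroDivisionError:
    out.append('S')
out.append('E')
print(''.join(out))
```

Execution trace: 'S' (except ZeroDivisionError) → 'E' (after the try/except). Output: SE

Answer: SE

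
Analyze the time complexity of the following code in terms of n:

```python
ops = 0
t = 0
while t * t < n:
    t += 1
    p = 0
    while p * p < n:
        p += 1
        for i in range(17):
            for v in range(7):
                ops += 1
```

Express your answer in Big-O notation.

Each loop level contributes: √n × √n × 1 × 1. Multiplying the contributions gives O(n).

Answer: O(n)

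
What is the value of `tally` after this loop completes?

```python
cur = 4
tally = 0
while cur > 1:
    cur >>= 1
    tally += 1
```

Count right shifts until 1
`tally` takes the values: 0 → 1 → 2

Answer: 2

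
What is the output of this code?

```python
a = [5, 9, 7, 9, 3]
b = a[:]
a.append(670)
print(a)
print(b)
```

Key concept: slice [:] creates copy.
Step by step:
`a = [5, 9, 7, 9, 3]` → a = [5, 9, 7, 9, 3]
`b = a[:]` → b = [5, 9, 7, 9, 3]
`a.append(670)` → a = [5, 9, 7, 9, 3, 670]
`print(a)` → prints [5, 9, 7, 9, 3, 670]
`print(b)` → prints [5, 9, 7, 9, 3]

Answer:
[5, 9, 7, 9, 3, 670]
[5, 9, 7, 9, 3]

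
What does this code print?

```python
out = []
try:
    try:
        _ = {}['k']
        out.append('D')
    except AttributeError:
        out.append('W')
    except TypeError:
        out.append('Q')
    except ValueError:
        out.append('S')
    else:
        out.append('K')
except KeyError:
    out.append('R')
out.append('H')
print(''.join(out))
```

Execution trace: 'R' (outer except KeyError) → 'H' (after the try/except). Output: RH

Answer: RH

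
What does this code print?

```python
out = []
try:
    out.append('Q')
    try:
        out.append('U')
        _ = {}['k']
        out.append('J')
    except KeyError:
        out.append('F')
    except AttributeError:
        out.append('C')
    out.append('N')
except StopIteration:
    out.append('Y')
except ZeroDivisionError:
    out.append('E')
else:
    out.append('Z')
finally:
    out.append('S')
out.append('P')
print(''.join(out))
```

Execution trace: 'Q' (try body) → 'U' (inner try body) → 'F' (inner except KeyError) → 'N' (try body, no exception) → 'Z' (else) → 'S' (finally) → 'P' (after the try/except). Output: QUFNZSP

Answer: QUFNZSP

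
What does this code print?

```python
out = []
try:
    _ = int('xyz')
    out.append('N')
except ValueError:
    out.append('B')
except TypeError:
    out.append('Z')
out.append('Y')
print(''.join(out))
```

Execution trace: 'B' (except ValueError) → 'Y' (after the try/except). Output: BY

Answer: BY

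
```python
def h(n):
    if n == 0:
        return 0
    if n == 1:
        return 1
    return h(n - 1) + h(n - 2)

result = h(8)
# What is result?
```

Build up from base cases: h(0)=0, h(1)=1, h(2)=1, h(3)=2, h(4)=3, h(5)=5, h(6)=8, ..., h(8)=21

Answer: 21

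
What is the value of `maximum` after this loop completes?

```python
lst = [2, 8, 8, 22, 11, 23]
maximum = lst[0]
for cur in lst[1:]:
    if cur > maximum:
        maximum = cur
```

Maximum of [2, 8, 8, 22, 11, 23]
`maximum` takes the values: 2 → 8 → 22 → 23

Answer: 23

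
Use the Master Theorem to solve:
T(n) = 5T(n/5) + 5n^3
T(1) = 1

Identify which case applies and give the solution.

a=5, b=5, f(n)=5n^3. log_5(5) = 1. Since c=3 > 1 and the regularity condition holds (5(n/5)^3 = (5/5^3)n^3 with 5/5^3 < 1), Case 3 applies: T(n) = Θ(f(n)) = O(n^3).

Answer: O(n^3) - Case 3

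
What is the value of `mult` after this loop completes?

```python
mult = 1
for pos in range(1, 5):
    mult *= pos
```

4! = 24
`mult` takes the values: 1 → 2 → 6 → 24

Answer: 24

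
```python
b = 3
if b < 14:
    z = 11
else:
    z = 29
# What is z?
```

Trace:
`b = 3` → b = 3
`if b < 14: ...` → b < 14 is True → z = 11
So z = 11

Answer: 11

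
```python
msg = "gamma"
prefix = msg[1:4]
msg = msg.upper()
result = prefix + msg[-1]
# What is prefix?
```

Trace:
`msg = "gamma"` → msg = 'gamma'
`prefix = msg[1:4]` → prefix = 'amm'
`msg = msg.upper()` → msg = 'GAMMA'
`result = prefix + msg[-1]` → result = 'ammA'
So prefix = 'amm'

Answer: 'amm'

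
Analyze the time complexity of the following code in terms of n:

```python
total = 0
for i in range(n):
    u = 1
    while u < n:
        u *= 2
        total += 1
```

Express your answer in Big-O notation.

Each loop level contributes: n × log n. Multiplying the contributions gives O(n log n).

Answer: O(n log n)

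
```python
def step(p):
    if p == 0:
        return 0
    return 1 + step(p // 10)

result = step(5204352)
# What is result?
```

Count of digits of 5204352: 7

Answer: 7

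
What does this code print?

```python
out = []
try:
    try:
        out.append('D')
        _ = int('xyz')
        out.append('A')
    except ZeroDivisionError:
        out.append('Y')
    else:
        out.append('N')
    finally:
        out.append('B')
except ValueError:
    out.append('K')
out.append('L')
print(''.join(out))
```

Execution trace: 'D' (try body) → 'B' (finally) → 'K' (outer except ValueError) → 'L' (after the try/except). Output: DBKL

Answer: DBKL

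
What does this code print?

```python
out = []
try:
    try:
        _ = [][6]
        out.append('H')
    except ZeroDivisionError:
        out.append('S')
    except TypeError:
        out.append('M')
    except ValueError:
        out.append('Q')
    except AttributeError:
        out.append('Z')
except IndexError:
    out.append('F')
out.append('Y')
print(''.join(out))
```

Execution trace: 'F' (outer except IndexError) → 'Y' (after the try/except). Output: FY

Answer: FY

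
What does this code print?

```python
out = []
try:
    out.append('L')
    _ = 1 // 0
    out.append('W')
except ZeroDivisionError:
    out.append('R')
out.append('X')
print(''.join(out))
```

Execution trace: 'L' (try body) → 'R' (except ZeroDivisionError) → 'X' (after the try/except). Output: LRX

Answer: LRX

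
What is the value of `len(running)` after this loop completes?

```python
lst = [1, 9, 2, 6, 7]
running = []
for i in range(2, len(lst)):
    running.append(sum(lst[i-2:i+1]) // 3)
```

Number of 3-element averages
`running` takes the values: [] → [4] → [4, 5] → [4, 5, 5]
So `len(running)` = 3

Answer: 3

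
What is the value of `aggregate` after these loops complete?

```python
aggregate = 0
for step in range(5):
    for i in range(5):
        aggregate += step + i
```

Sum of all step+i for step,i in 5x5
`aggregate` takes the values: 0 → 1 → 3 → 6 → 10 → 11 → 13 → 16 → 20 → 25 → 27 → 30 → 34 → 39 → 45 → 48 → 52 → 57 → 63 → 70 → 74 → 79 → 85 → 92 → 100

Answer: 100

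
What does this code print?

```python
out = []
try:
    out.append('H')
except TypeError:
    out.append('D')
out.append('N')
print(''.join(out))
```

Execution trace: 'H' (try body, no exception) → 'N' (after the try/except). Output: HN

Answer: HN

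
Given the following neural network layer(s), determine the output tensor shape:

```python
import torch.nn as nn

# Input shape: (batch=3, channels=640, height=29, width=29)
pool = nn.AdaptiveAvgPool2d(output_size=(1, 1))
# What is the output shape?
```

Input: (3, 640, 29, 29) -> Output: (3, 640, 1, 1)

Answer: (3, 640, 1, 1)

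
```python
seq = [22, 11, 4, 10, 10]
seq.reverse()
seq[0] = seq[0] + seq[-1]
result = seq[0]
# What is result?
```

Trace:
`seq = [22, 11, 4, 10, 10]` → seq = [22, 11, 4, 10, 10]
`seq.reverse()` → seq = [10, 10, 4, 11, 22]
`seq[0] = seq[0] + seq[-1]` → seq = [32, 10, 4, 11, 22]
`result = seq[0]` → result = 32
So result = 32

Answer: 32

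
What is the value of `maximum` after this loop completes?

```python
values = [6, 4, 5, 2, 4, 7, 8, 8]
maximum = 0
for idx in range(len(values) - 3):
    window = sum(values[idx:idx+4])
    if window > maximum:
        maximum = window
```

Max sum of 4-element window in [6, 4, 5, 2, 4, 7, 8, 8]
`maximum` takes the values: 0 → 17 → 18 → 21 → 27

Answer: 27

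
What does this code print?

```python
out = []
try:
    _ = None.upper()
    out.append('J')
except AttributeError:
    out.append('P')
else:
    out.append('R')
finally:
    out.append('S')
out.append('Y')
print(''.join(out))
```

Execution trace: 'P' (except AttributeError) → 'S' (finally) → 'Y' (after the try/except). Output: PSY

Answer: PSY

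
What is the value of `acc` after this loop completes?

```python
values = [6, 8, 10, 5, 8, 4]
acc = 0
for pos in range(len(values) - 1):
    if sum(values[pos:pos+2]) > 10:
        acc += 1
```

Count windows with sum > 10
`acc` takes the values: 0 → 1 → 2 → 3 → 4 → 5

Answer: 5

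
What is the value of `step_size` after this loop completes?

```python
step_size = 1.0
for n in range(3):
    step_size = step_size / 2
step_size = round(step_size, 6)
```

Halving LR 3 times: 1 / 2^3
`step_size` takes the values: 1.0 → 0.5 → 0.25 → 0.125

Answer: 0.125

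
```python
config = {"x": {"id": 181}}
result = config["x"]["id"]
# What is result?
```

Trace:
`config = {"x": {"id": 181}}` → config = {'x': {'id': 181}}
`result = config["x"]["id"]` → result = 181
So result = 181

Answer: 181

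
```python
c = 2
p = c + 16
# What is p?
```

Trace:
`c = 2` → c = 2
`p = c + 16` → p = 18
So p = 18

Answer: 18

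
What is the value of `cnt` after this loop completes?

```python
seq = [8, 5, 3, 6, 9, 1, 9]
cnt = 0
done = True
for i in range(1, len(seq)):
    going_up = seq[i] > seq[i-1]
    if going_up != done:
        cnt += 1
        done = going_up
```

Count direction changes in [8, 5, 3, 6, 9, 1, 9]
`cnt` takes the values: 0 → 1 → 2 → 3 → 4

Answer: 4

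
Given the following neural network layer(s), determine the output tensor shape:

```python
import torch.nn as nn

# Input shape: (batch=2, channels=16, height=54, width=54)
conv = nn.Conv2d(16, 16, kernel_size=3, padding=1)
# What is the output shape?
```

Input: (2, 16, 54, 54) -> Output: (2, 16, 54, 54)

Answer: (2, 16, 54, 54)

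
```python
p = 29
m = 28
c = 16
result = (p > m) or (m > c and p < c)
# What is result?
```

Trace:
`p = 29` → p = 29
`m = 28` → m = 28
`c = 16` → c = 16
`result = (p > m) or (m > c and p < c)` → result = True
So result = True

Answer: True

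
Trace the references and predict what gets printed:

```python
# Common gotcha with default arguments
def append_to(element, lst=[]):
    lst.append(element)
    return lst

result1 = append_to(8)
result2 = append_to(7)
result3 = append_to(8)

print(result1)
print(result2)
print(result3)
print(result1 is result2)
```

Key concept: mutable default argument gotcha.
Step by step:
`result1 = append_to(8)` → result1 = [8]
`result2 = append_to(7)` → result1 = [8, 7] (same object as result2); result2 = [8, 7] (same object as result1)
`result3 = append_to(8)` → result1 = [8, 7, 8] (same object as result2, result3); result2 = [8, 7, 8] (same object as result1, result3); result3 = [8, 7, 8] (same object as result1, result2)
`print(result1)` → prints [8, 7, 8]
`print(result2)` → prints [8, 7, 8]
`print(result3)` → prints [8, 7, 8]
`print(result1 is result2)` → prints True

Answer:
[8, 7, 8]
[8, 7, 8]
[8, 7, 8]
True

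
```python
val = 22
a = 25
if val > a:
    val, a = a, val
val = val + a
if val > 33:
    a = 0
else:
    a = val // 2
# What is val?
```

Trace:
`val = 22` → val = 22
`a = 25` → a = 25
`if val > a: ...` → val > a is False → no variable changes
`val = val + a` → val = 47
`if val > 33: ...` → val > 33 is True → a = 0
So val = 47

Answer: 47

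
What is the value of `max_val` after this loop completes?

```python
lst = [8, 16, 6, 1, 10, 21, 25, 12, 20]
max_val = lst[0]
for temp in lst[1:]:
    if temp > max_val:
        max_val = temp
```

Maximum of [8, 16, 6, 1, 10, 21, 25, 12, 20]
`max_val` takes the values: 8 → 16 → 21 → 25

Answer: 25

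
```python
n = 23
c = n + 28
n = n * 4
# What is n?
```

Trace:
`n = 23` → n = 23
`c = n + 28` → c = 51
`n = n * 4` → n = 92
So n = 92

Answer: 92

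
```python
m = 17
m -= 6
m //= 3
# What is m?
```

Trace:
`m = 17` → m = 17
`m -= 6` → m = 11
`m //= 3` → m = 3
So m = 3

Answer: 3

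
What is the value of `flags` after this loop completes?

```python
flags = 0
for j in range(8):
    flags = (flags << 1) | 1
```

Build 8 consecutive 1-bits: 0b11111111
`flags` takes the values: 0 → 1 → 3 → 7 → 15 → 31 → 63 → 127 → 255

Answer: 255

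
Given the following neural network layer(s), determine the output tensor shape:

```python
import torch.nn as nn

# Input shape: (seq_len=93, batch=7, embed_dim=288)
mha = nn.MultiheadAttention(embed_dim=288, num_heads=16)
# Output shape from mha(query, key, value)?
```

Input: (93, 7, 288) -> Output: (93, 7, 288)

Answer: (93, 7, 288)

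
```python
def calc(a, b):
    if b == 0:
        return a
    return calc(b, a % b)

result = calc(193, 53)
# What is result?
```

calc(193, 53) -> calc(53, 34) -> calc(34, 19) -> calc(19, 15) -> calc(15, 4) -> calc(4, 3) -> calc(3, 1) -> calc(1, 0) -> 1

Answer: 1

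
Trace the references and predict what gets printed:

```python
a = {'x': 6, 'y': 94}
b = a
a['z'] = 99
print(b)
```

Key concept: dict aliasing.
Step by step:
`a = {'x': 6, 'y': 94}` → a = {'x': 6, 'y': 94}
`b = a` → b = {'x': 6, 'y': 94} (same object as a)
`a['z'] = 99` → a = {'x': 6, 'y': 94, 'z': 99} (same object as b); b = {'x': 6, 'y': 94, 'z': 99} (same object as a)
`print(b)` → prints {'x': 6, 'y': 94, 'z': 99}

Answer: {'x': 6, 'y': 94, 'z': 99}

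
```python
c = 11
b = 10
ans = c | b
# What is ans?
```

Trace:
`c = 11` → c = 11
`b = 10` → b = 10
`ans = c | b` → ans = 11
So ans = 11

Answer: 11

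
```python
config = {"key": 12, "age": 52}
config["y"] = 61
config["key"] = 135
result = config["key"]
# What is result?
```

Trace:
`config = {"key": 12, "age": 52}` → config = {'key': 12, 'age': 52}
`config["y"] = 61` → config = {'key': 12, 'age': 52, 'y': 61}
`config["key"] = 135` → config = {'key': 135, 'age': 52, 'y': 61}
`result = config["key"]` → result = 135
So result = 135

Answer: 135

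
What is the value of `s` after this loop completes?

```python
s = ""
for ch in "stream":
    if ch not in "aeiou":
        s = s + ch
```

Remove vowels from 'stream'
`s` takes the values: "" → "s" → "st" → "str" → "strm"

Answer: "strm"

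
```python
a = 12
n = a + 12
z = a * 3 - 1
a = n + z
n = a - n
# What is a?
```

Trace:
`a = 12` → a = 12
`n = a + 12` → n = 24
`z = a * 3 - 1` → z = 35
`a = n + z` → a = 59
`n = a - n` → n = 35
So a = 59

Answer: 59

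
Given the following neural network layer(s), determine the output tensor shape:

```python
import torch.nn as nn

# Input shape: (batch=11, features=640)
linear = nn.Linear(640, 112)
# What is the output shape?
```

Input: (11, 640) -> Output: (11, 112)

Answer: (11, 112)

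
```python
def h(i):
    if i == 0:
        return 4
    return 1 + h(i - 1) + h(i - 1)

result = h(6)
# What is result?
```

h(i) = 1 + 2·h(i-1), h(0)=4. Closed form: (4+1)·2^6 - 1 = 319.

Answer: 319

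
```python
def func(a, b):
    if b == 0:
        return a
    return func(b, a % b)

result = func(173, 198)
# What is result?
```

func(173, 198) -> func(198, 173) -> func(173, 25) -> func(25, 23) -> func(23, 2) -> func(2, 1) -> func(1, 0) -> 1

Answer: 1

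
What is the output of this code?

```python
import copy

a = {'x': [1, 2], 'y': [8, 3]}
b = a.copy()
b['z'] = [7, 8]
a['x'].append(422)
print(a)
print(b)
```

Key concept: shallow copy of dict with mutable values.
Step by step:
`a = {'x': [1, 2], 'y': [8, 3]}` → a = {'x': [1, 2], 'y': [8, 3]}
`b = a.copy()` → b = {'x': [1, 2], 'y': [8, 3]}
`b['z'] = [7, 8]` → b = {'x': [1, 2], 'y': [8, 3], 'z': [7, 8]}
`a['x'].append(422)` → a = {'x': [1, 2, 422], 'y': [8, 3]}; b = {'x': [1, 2, 422], 'y': [8, 3], 'z': [7, 8]}
`print(a)` → prints {'x': [1, 2, 422], 'y': [8, 3]}
`print(b)` → prints {'x': [1, 2, 422], 'y': [8, 3], 'z': [7, 8]}

Answer:
{'x': [1, 2, 422], 'y': [8, 3]}
{'x': [1, 2, 422], 'y': [8, 3], 'z': [7, 8]}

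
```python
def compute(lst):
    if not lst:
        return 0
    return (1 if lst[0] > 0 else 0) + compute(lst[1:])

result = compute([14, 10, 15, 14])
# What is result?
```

Count of positive elements in [14, 10, 15, 14] = 4

Answer: 4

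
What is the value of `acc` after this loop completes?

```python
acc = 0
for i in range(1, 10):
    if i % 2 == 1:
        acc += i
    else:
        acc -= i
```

Add odd, subtract even
`acc` takes the values: 0 → 1 → -1 → 2 → -2 → 3 → -3 → 4 → -4 → 5

Answer: 5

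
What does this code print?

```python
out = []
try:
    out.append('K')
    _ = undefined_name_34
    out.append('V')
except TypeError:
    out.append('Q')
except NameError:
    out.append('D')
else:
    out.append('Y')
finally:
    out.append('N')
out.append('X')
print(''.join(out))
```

Execution trace: 'K' (try body) → 'D' (except NameError) → 'N' (finally) → 'X' (after the try/except). Output: KDNX

Answer: KDNX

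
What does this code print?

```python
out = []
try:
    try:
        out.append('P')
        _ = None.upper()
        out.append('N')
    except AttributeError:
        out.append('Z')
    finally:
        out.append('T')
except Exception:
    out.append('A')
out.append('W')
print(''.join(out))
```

Execution trace: 'P' (inner try body) → 'Z' (inner except AttributeError) → 'T' (inner finally) → 'W' (after the try/except). Output: PZTW

Answer: PZTW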